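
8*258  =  2064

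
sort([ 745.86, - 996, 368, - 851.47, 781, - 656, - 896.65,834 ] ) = [ - 996, - 896.65, - 851.47,  -  656,368 , 745.86,781 , 834]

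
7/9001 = 7/9001 = 0.00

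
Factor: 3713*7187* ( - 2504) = - 2^3*47^1*79^1*313^1*7187^1 = -  66820068824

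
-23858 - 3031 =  - 26889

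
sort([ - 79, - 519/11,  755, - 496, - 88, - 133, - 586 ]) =[ - 586, - 496,-133,-88, - 79,-519/11,  755] 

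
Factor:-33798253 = -29^1*631^1*1847^1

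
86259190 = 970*88927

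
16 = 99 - 83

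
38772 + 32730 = 71502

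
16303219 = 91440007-75136788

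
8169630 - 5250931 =2918699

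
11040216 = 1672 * 6603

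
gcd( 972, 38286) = 54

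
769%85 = 4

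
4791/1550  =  3 + 141/1550= 3.09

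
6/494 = 3/247=0.01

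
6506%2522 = 1462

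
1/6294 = 1/6294 =0.00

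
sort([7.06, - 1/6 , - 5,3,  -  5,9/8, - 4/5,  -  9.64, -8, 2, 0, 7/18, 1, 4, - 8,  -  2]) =[  -  9.64, - 8, - 8, - 5, - 5, - 2 , - 4/5,-1/6, 0,7/18, 1, 9/8,2,  3, 4, 7.06]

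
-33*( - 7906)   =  260898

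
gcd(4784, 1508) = 52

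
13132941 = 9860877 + 3272064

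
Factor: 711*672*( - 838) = -2^6 * 3^3 * 7^1*79^1*419^1 = - 400389696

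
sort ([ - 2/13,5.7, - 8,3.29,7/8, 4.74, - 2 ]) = [ - 8,  -  2, - 2/13 , 7/8,  3.29, 4.74,5.7]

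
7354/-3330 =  - 3 + 1318/1665  =  - 2.21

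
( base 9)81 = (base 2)1001001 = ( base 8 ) 111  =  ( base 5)243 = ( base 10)73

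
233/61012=233/61012 =0.00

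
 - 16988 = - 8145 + - 8843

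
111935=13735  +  98200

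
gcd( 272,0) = 272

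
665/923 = 665/923 =0.72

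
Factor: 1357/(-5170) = -2^( - 1 )*5^ ( - 1)*11^( - 1)*23^1*47^ ( - 1 ) *59^1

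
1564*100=156400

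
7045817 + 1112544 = 8158361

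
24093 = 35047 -10954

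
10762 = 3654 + 7108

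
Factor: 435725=5^2 * 29^1*601^1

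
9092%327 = 263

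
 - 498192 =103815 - 602007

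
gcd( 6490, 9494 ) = 2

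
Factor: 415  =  5^1*83^1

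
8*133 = 1064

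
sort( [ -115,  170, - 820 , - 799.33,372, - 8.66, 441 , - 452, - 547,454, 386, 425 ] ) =[ - 820, - 799.33, - 547, -452, - 115, - 8.66,170,  372, 386, 425,441,454 ]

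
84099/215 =391  +  34/215 = 391.16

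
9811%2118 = 1339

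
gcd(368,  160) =16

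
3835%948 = 43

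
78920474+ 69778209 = 148698683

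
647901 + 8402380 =9050281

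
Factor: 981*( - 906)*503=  - 2^1*3^3* 109^1*151^1 * 503^1  =  -447059358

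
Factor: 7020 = 2^2*3^3*5^1*13^1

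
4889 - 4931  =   - 42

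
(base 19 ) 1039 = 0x1B0D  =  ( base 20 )H65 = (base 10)6925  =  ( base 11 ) 5226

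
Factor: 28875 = 3^1*5^3*7^1*11^1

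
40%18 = 4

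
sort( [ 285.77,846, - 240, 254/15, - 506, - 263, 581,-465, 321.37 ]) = [ - 506, - 465,  -  263, - 240,254/15, 285.77,321.37,  581,846 ] 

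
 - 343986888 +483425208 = 139438320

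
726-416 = 310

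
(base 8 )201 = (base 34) 3R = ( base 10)129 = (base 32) 41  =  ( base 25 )54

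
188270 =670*281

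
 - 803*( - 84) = 67452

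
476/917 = 68/131 = 0.52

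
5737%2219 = 1299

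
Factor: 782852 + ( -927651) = - 19^1*7621^1 = -144799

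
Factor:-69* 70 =-4830 = -2^1*3^1*5^1*7^1*23^1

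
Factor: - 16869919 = -11^1 * 1533629^1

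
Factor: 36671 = 36671^1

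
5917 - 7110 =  - 1193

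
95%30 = 5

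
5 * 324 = 1620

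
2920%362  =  24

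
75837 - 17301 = 58536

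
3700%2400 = 1300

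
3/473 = 3/473 = 0.01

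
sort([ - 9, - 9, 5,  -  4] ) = [ - 9,-9 , - 4, 5 ] 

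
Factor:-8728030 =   -  2^1*5^1 * 19^1 * 71^1 * 647^1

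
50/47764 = 25/23882=0.00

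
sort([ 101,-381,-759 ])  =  [ - 759, - 381,101]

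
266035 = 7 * 38005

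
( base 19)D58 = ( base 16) 12BC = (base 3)20120122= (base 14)1A68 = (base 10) 4796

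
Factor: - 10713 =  - 3^1*3571^1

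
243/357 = 81/119 = 0.68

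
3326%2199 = 1127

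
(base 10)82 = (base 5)312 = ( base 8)122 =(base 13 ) 64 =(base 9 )101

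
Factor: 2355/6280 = 3/8 = 2^( - 3)*3^1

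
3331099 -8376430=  - 5045331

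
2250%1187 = 1063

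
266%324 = 266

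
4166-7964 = -3798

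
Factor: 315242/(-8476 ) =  - 967/26 = - 2^(-1 )*13^(  -  1 )*967^1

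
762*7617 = 5804154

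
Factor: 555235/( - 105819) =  - 3^( - 1 ) *5^1 * 7^ ( - 1 )*293^1*379^1*5039^( - 1) 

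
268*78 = 20904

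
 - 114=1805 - 1919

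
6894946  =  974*7079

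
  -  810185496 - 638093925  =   - 1448279421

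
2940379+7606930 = 10547309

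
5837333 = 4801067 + 1036266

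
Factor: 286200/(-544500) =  - 318/605  =  -2^1*3^1*5^(- 1 )*11^( - 2 ) *53^1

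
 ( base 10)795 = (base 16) 31B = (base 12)563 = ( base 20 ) 1JF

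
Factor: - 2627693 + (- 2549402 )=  - 5^1*7^2*11^1 *17^1 * 113^1 = - 5177095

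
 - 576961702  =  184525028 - 761486730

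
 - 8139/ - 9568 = 8139/9568   =  0.85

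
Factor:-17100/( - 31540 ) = 45/83 = 3^2 * 5^1*83^(-1) 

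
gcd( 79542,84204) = 18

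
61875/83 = 61875/83 = 745.48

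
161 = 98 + 63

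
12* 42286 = 507432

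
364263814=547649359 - 183385545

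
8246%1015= 126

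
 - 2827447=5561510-8388957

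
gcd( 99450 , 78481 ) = 13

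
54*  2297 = 124038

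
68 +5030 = 5098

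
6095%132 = 23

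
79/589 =79/589= 0.13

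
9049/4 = 2262 + 1/4 = 2262.25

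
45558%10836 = 2214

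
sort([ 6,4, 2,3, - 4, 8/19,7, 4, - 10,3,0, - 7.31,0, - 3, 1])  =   [  -  10, -7.31,-4,  -  3, 0, 0, 8/19, 1 , 2,  3, 3,4,4,6,7]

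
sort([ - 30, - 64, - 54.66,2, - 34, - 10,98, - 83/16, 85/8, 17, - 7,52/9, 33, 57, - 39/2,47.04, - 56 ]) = [  -  64, - 56, - 54.66,-34, - 30, - 39/2, - 10, - 7, - 83/16,2, 52/9,85/8, 17, 33,47.04, 57, 98 ] 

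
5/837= 5/837 = 0.01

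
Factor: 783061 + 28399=811460 = 2^2*5^1*13^1* 3121^1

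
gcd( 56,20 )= 4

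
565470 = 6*94245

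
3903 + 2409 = 6312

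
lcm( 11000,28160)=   704000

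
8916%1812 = 1668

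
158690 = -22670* (-7)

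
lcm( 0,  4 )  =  0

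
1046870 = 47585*22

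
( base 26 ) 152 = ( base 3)1002221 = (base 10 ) 808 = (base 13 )4a2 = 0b1100101000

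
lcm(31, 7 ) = 217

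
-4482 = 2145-6627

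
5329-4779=550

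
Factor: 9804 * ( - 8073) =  - 79147692 = - 2^2*3^4*13^1*19^1*23^1*43^1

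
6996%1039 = 762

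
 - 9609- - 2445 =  - 7164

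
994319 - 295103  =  699216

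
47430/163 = 47430/163=   290.98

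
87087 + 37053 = 124140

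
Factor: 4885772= 2^2*1221443^1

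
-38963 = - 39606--643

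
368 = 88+280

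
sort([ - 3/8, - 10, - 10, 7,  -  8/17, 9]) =[ -10  , - 10, - 8/17,-3/8, 7,9 ] 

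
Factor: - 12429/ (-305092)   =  2^( - 2)*3^2*89^(-1 )*857^( - 1)*1381^1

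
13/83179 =13/83179 = 0.00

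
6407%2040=287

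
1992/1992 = 1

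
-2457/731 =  - 2457/731  =  - 3.36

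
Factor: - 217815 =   -  3^1 * 5^1*13^1*1117^1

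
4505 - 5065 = -560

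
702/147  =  234/49  =  4.78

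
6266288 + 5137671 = 11403959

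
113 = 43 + 70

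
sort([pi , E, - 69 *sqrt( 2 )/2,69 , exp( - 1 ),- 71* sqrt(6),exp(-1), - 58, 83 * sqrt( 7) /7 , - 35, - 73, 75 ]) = [-71 *sqrt( 6) , - 73, - 58,-69*sqrt (2) /2,- 35,  exp( - 1),exp(  -  1),E , pi,83*sqrt( 7) /7,69,75] 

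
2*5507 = 11014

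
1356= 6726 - 5370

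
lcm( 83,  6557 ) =6557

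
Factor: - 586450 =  - 2^1*5^2*37^1*317^1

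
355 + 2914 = 3269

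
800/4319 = 800/4319  =  0.19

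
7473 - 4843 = 2630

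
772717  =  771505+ 1212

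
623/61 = 623/61 = 10.21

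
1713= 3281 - 1568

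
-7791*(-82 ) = 638862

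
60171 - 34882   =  25289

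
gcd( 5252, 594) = 2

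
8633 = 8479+154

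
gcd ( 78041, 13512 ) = 1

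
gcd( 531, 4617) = 9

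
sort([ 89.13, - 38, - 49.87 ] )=[ - 49.87, - 38,89.13 ]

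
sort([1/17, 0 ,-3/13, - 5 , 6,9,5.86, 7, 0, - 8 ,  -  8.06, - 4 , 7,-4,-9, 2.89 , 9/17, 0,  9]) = [-9, - 8.06,-8 , - 5, - 4 , - 4, - 3/13,0,0, 0, 1/17, 9/17 , 2.89,5.86, 6,7, 7, 9, 9 ]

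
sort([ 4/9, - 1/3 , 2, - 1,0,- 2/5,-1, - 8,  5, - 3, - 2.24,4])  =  [ - 8, - 3,-2.24,-1,  -  1,-2/5,-1/3,  0, 4/9, 2,4, 5]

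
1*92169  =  92169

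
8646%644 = 274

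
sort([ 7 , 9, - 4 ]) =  [  -  4, 7, 9]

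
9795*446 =4368570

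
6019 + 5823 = 11842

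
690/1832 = 345/916 = 0.38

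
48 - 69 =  - 21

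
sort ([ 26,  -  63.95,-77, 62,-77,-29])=[-77,  -  77, - 63.95, - 29, 26, 62]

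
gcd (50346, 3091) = 1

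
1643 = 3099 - 1456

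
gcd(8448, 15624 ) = 24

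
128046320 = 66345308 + 61701012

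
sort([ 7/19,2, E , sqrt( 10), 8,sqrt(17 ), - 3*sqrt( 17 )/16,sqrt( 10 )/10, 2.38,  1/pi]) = [ - 3  *sqrt( 17)/16, sqrt(10)/10, 1/pi, 7/19 , 2,2.38, E, sqrt( 10 ), sqrt( 17 ),8] 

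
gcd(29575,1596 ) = 7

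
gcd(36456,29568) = 168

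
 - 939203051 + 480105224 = -459097827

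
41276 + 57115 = 98391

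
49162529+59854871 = 109017400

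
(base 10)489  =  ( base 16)1E9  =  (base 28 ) HD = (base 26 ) IL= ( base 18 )193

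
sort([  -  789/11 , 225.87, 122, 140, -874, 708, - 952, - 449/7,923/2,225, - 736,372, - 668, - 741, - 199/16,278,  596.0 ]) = [ - 952,  -  874,-741,-736,  -  668,- 789/11, -449/7, -199/16,122, 140,225,225.87,278, 372, 923/2,596.0 , 708]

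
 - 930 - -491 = - 439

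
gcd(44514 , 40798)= 2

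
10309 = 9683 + 626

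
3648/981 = 3 + 235/327 = 3.72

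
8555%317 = 313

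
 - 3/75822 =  - 1/25274= - 0.00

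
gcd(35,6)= 1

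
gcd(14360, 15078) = 718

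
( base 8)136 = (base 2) 1011110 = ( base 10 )94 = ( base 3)10111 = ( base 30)34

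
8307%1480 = 907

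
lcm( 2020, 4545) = 18180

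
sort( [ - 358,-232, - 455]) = [ - 455, -358, - 232 ] 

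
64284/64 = 1004 + 7/16 = 1004.44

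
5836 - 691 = 5145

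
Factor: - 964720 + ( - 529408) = -2^4*93383^1 = -1494128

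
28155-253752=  - 225597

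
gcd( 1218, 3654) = 1218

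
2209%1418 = 791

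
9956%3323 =3310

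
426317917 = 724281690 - 297963773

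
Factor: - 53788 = -2^2*7^1 * 17^1 * 113^1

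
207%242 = 207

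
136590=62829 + 73761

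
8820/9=980 = 980.00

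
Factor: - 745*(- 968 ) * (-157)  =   - 113222120=-2^3*5^1 * 11^2* 149^1*157^1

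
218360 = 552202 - 333842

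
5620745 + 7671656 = 13292401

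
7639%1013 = 548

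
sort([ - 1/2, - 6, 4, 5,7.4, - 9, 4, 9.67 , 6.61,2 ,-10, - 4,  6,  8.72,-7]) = [  -  10,- 9, - 7,  -  6 , - 4, -1/2,2,4,  4 , 5,  6,  6.61, 7.4,  8.72,9.67] 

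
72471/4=18117 + 3/4= 18117.75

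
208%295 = 208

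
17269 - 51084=-33815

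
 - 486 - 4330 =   -  4816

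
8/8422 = 4/4211 = 0.00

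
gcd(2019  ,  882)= 3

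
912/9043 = 912/9043 = 0.10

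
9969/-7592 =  - 9969/7592=- 1.31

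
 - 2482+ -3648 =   -  6130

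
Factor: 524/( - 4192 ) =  - 2^(-3 ) = - 1/8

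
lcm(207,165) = 11385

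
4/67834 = 2/33917 = 0.00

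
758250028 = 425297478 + 332952550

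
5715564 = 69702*82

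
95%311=95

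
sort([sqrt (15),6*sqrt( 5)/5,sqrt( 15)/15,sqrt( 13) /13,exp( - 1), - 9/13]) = [-9/13, sqrt ( 15 ) /15 , sqrt( 13 ) /13,exp ( - 1), 6*sqrt( 5 )/5, sqrt( 15) ]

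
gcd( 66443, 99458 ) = 1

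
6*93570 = 561420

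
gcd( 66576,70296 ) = 24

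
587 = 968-381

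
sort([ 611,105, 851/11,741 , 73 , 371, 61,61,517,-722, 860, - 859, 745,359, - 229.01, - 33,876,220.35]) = [- 859,-722, - 229.01, - 33, 61 , 61,73, 851/11, 105, 220.35,359, 371,517,611,741, 745, 860,  876]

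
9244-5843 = 3401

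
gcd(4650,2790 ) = 930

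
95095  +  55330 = 150425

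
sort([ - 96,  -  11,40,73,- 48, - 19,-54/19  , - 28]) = [ - 96, - 48, - 28, - 19, - 11,  -  54/19,  40, 73]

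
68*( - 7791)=  -  529788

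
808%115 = 3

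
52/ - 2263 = -1 + 2211/2263=-0.02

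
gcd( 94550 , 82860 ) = 10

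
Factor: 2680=2^3 *5^1 * 67^1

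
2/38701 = 2/38701 = 0.00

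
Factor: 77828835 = 3^1*5^1*7^1* 741227^1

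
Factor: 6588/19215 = 2^2*3^1*5^( - 1 )*7^( - 1)=   12/35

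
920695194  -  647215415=273479779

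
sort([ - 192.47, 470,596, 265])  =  [ - 192.47, 265, 470, 596 ] 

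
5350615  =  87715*61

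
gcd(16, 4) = 4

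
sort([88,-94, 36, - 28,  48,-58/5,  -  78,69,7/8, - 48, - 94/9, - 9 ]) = [  -  94, - 78, - 48, - 28, - 58/5, - 94/9,-9, 7/8, 36,48,  69 , 88] 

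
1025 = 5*205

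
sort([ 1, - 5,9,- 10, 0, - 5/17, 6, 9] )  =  [ - 10, - 5, - 5/17,0, 1,6,9,9]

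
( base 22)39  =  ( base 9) 83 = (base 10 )75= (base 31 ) 2d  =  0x4b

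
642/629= 1+13/629 = 1.02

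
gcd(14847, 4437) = 3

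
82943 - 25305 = 57638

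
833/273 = 3 + 2/39 = 3.05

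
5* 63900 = 319500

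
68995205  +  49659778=118654983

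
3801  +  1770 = 5571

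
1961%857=247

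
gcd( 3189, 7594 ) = 1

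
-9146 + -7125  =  -16271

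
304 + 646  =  950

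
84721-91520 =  - 6799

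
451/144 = 3+ 19/144=3.13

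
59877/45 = 6653/5 = 1330.60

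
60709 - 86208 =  - 25499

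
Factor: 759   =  3^1*11^1*23^1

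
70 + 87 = 157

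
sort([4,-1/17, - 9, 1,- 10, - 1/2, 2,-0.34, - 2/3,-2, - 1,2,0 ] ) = [ - 10, - 9, - 2, - 1, - 2/3, - 1/2 ,  -  0.34,  -  1/17, 0, 1,2, 2, 4] 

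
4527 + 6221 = 10748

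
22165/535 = 41 + 46/107 =41.43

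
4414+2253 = 6667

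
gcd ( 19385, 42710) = 5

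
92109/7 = 13158 + 3/7= 13158.43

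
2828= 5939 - 3111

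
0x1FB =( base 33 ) fc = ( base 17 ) 1ce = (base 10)507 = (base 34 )EV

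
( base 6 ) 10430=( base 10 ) 1458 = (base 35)16N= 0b10110110010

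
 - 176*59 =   -  10384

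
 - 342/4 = - 171/2 = - 85.50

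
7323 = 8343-1020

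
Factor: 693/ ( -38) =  - 2^ (  -  1)*3^2 * 7^1*11^1*19^ ( - 1 )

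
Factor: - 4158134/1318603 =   -  2^1*11^(-1)*13^( - 1)*37^1*83^1*677^1*9221^(- 1 )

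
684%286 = 112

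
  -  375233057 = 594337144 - 969570201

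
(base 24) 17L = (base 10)765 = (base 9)1040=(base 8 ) 1375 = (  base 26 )13B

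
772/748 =1 + 6/187 = 1.03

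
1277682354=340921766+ 936760588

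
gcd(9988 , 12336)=4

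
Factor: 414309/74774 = 543/98 =2^( - 1)*3^1*7^( - 2) * 181^1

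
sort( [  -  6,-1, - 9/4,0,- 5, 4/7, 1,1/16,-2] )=[ - 6,-5,  -  9/4,-2, - 1, 0,1/16, 4/7,1]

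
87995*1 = 87995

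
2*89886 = 179772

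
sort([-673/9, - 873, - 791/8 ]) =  [  -  873, -791/8, - 673/9 ] 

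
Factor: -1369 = - 37^2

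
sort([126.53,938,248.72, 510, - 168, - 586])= [ - 586,  -  168, 126.53,248.72, 510, 938]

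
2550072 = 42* 60716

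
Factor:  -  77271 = -3^1 * 43^1 * 599^1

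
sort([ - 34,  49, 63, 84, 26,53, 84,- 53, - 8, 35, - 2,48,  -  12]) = [ - 53, - 34, - 12, - 8, - 2,  26, 35, 48, 49 , 53,63, 84, 84]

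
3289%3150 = 139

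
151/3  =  50 + 1/3 = 50.33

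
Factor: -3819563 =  - 11^1*347233^1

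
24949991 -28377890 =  - 3427899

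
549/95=549/95= 5.78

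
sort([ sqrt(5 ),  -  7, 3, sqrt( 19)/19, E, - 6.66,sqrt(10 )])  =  [ - 7, - 6.66,sqrt( 19 )/19, sqrt( 5 ),  E, 3, sqrt(10 ) ] 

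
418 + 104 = 522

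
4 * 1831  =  7324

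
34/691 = 34/691=0.05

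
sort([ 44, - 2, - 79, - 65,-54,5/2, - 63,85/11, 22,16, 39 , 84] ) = [ - 79,-65,- 63, - 54, - 2, 5/2, 85/11, 16,22,39, 44, 84 ] 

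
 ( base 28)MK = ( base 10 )636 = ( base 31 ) KG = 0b1001111100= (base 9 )776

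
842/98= 8+ 29/49 = 8.59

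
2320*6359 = 14752880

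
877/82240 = 877/82240 = 0.01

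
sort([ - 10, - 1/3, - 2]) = [ - 10, - 2, -1/3]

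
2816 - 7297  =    -  4481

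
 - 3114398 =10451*( - 298 )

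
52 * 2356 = 122512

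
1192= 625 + 567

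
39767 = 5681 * 7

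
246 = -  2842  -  -3088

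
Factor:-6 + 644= 638 = 2^1*11^1*29^1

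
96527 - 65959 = 30568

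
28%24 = 4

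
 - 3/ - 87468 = 1/29156 = 0.00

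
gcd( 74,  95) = 1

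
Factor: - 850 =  - 2^1 *5^2*17^1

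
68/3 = 68/3 = 22.67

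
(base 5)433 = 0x76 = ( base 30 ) 3s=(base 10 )118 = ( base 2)1110110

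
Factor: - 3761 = -3761^1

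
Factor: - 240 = -2^4*3^1 *5^1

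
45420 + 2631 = 48051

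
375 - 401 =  - 26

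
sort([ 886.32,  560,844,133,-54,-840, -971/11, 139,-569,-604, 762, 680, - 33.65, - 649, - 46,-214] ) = [ - 840,-649, - 604, - 569, - 214, -971/11, - 54, - 46, - 33.65, 133 , 139,560,680,  762, 844,886.32 ] 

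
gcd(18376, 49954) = 2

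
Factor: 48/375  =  16/125 = 2^4 * 5^( - 3)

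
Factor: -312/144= -2^( - 1 )*3^( - 1)*13^1 = - 13/6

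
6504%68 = 44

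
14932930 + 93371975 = 108304905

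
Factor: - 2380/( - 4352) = 2^( - 6)*5^1*7^1  =  35/64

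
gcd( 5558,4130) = 14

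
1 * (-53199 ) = - 53199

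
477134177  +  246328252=723462429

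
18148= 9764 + 8384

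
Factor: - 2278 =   -  2^1*17^1 * 67^1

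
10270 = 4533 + 5737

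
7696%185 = 111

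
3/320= 3/320 = 0.01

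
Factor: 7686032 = 2^4 * 19^1  *131^1*193^1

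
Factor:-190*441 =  - 2^1*3^2*5^1*7^2*19^1 = - 83790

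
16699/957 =17+430/957 = 17.45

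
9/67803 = 3/22601 = 0.00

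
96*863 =82848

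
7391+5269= 12660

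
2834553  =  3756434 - 921881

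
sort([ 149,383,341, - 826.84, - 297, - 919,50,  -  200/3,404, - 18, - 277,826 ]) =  [-919,  -  826.84, - 297, - 277, -200/3, - 18, 50,149,341,383,404,826]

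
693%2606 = 693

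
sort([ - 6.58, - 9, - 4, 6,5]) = [ - 9, - 6.58, - 4, 5,6 ]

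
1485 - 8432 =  - 6947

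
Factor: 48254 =2^1 * 23^1*1049^1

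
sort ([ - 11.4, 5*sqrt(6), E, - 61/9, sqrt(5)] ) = [ - 11.4, - 61/9,  sqrt(5 ), E, 5*sqrt(6 ) ]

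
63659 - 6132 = 57527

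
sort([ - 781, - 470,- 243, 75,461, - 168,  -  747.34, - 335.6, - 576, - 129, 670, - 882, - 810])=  [ - 882, - 810, - 781, - 747.34, - 576, - 470, - 335.6, - 243, - 168, - 129, 75,461, 670 ] 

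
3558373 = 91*39103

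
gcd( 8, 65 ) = 1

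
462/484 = 21/22 =0.95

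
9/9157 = 9/9157 = 0.00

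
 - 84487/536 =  - 1261/8=- 157.62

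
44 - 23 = 21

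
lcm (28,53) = 1484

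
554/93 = 554/93= 5.96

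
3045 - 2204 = 841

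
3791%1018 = 737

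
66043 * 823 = 54353389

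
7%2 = 1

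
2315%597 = 524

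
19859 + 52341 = 72200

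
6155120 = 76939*80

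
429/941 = 429/941 = 0.46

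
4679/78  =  4679/78 = 59.99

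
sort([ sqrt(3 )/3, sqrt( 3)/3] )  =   [ sqrt (3)/3,sqrt(3 )/3] 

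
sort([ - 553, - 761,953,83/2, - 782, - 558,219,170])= [  -  782, - 761, - 558, - 553, 83/2,170,219,953] 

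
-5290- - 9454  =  4164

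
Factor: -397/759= - 3^( - 1)*11^ ( - 1) * 23^( - 1 )*397^1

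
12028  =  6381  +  5647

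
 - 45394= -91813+46419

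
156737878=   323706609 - 166968731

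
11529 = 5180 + 6349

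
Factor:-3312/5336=- 2^1*3^2* 29^(-1) = - 18/29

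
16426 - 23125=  - 6699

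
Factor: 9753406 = 2^1*13^1 * 31^1*12101^1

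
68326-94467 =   -  26141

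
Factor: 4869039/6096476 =2^( - 2)*3^1 * 7^1*231859^1*1524119^(- 1)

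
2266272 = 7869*288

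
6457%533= 61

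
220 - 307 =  - 87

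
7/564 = 7/564  =  0.01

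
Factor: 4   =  2^2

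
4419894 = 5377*822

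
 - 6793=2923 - 9716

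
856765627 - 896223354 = - 39457727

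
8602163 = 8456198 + 145965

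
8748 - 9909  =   - 1161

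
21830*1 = 21830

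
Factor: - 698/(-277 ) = 2^1 * 277^( - 1)*349^1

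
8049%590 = 379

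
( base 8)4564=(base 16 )974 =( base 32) 2BK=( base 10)2420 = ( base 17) 866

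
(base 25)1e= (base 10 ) 39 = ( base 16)27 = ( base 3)1110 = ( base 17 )25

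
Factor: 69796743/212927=3^1*11^( - 1)*13^( - 1)*23^1*317^1 * 1489^( - 1 )*3191^1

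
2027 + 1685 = 3712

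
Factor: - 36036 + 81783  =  45747 = 3^2*13^1*17^1*23^1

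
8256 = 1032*8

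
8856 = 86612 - 77756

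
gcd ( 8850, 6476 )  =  2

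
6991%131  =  48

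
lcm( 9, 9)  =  9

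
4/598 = 2/299 = 0.01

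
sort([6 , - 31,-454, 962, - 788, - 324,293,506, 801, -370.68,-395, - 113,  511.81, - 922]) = [ - 922, - 788,  -  454 ,  -  395,  -  370.68, - 324, - 113 , - 31,6,293,506, 511.81,  801,962 ] 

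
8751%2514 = 1209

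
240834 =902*267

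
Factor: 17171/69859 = 7^1*11^1*223^1 * 69859^(-1 ) 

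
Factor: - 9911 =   -  11^1 * 17^1 * 53^1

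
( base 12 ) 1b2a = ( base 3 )11120221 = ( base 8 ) 6422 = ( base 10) 3346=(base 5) 101341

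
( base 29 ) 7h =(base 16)dc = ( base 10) 220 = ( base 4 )3130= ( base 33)6m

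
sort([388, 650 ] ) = [388 , 650 ] 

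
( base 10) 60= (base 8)74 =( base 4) 330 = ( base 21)2I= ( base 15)40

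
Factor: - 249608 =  - 2^3*41^1 * 761^1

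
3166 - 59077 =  - 55911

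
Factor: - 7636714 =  - 2^1 * 43^1*88799^1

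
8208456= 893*9192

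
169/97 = 169/97 = 1.74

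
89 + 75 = 164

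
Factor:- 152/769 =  -2^3*19^1*769^( - 1)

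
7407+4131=11538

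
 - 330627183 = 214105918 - 544733101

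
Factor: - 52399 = - 61^1*859^1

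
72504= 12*6042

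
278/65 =278/65 = 4.28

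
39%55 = 39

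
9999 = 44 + 9955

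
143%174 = 143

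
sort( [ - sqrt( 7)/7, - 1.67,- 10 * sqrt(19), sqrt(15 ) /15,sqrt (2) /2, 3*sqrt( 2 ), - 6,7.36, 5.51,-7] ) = [  -  10 * sqrt(19) , - 7, - 6,-1.67,-sqrt( 7)/7, sqrt( 15)/15, sqrt( 2)/2 , 3 * sqrt( 2), 5.51,7.36 ]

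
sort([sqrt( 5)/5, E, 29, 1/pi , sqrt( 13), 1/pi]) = [ 1/pi,1/pi, sqrt( 5) /5,E, sqrt( 13),29 ] 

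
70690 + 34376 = 105066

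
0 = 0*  733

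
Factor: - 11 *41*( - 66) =2^1 * 3^1*11^2*41^1 =29766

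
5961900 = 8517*700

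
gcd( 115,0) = 115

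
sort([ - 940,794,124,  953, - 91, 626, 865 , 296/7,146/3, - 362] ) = [ - 940 , - 362, - 91, 296/7,146/3 , 124,626, 794,  865,953 ] 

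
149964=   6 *24994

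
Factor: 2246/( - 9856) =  - 2^( - 6 )*7^( -1 )*11^( - 1)*1123^1 = - 1123/4928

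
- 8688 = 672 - 9360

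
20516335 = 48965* 419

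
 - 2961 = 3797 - 6758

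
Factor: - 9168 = -2^4 * 3^1*191^1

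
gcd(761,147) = 1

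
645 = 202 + 443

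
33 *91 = 3003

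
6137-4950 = 1187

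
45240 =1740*26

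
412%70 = 62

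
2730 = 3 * 910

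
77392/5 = 77392/5= 15478.40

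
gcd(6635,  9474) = 1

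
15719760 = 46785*336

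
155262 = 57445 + 97817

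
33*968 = 31944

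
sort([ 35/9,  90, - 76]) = [-76,35/9 , 90]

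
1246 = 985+261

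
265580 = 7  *37940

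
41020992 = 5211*7872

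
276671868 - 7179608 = 269492260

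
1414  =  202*7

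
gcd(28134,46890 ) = 9378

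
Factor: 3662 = 2^1*1831^1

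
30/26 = 15/13 = 1.15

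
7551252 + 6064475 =13615727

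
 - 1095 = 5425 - 6520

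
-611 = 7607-8218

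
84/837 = 28/279  =  0.10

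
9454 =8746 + 708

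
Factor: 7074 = 2^1*3^3*131^1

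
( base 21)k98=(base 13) 4148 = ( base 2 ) 10001100111001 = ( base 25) eah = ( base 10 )9017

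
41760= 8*5220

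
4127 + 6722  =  10849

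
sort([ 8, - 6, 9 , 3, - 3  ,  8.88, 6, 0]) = [ - 6, - 3, 0 , 3, 6, 8, 8.88, 9 ]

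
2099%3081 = 2099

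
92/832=23/208 = 0.11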